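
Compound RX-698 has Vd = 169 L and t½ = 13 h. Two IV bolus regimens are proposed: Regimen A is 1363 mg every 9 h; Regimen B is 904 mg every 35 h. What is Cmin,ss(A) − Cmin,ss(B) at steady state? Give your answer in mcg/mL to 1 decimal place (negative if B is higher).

12.1 mcg/mL

Regimen A: f = (1/2)^(9/13) ≈ 0.6189; Cmin,ss = (1363/169)·f/(1−f) ≈ 13.098 mcg/mL.
Regimen B: f = (1/2)^(35/13) ≈ 0.1547; Cmin,ss = (904/169)·f/(1−f) ≈ 0.979 mcg/mL.
Difference ≈ 13.098 − 0.979 ≈ 12.119 mcg/mL.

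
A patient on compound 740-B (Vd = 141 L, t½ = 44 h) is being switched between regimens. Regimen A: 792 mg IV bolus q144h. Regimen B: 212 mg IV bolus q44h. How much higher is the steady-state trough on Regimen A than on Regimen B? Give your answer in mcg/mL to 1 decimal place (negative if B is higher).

Regimen A: f = (1/2)^(144/44) ≈ 0.1035; Cmin,ss = (792/141)·f/(1−f) ≈ 0.648 mcg/mL.
Regimen B: f = (1/2)^(44/44) ≈ 0.5000; Cmin,ss = (212/141)·f/(1−f) ≈ 1.504 mcg/mL.
Difference ≈ 0.648 − 1.504 ≈ -0.856 mcg/mL.

-0.9 mcg/mL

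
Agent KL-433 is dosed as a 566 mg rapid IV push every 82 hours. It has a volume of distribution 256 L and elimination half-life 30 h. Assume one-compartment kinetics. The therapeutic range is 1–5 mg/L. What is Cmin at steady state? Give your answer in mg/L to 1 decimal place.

k = ln2/t½ = ln2/30 ≈ 0.023105 h⁻¹; fraction remaining f = e^(−kτ) = e^(−0.023105×82) ≈ 0.1504.
At steady state, accumulation factor R = 1/(1 − e^(−kτ)) ≈ 1.1770.
Each bolus raises the concentration by D/Vd = 566/256 ≈ 2.211 mg/L.
Steady-state peak Cmax,ss = C₀·R ≈ 2.211 × 1.1770 ≈ 2.602 mg/L.
One interval later, Cmin,ss = Cmax,ss·e^(−kτ) ≈ 2.602 × 0.1504 ≈ 0.391 mg/L.
Trough 0.4 mg/L vs MEC 1 mg/L: subtherapeutic.

0.4 mg/L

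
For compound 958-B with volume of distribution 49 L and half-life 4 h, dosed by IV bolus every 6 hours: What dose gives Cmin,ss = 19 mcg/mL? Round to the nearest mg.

1702 mg

τ/t½ = 6/4 ≈ 1.5, so f = (1/2)^(6/4) ≈ 0.353553.
Cmin,ss = (D/Vd)·f/(1−f), so D = Cmin,ss·Vd·(1−f)/f.
D = 19 × 49 × (1−f)/f ≈ 19 × 49 × 1.82843 ≈ 1702.27 mg.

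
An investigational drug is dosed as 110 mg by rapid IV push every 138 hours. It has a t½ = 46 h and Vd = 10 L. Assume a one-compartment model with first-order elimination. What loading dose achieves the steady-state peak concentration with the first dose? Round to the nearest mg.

f = (1/2)^(138/46) ≈ 0.125000; accumulation ratio R = 1/(1−f) ≈ 1.14286.
Loading dose to hit Cmax,ss on first dose: D_load = D_maint·R ≈ 110 × 1.14286 ≈ 125.71 mg.

126 mg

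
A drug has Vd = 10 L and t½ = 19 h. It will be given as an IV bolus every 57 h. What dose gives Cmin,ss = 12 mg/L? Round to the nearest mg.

τ/t½ = 57/19 ≈ 3, so f = (1/2)^(57/19) ≈ 0.125000.
Cmin,ss = (D/Vd)·f/(1−f), so D = Cmin,ss·Vd·(1−f)/f.
D = 12 × 10 × (1−f)/f ≈ 12 × 10 × 7.00000 ≈ 840.00 mg.

840 mg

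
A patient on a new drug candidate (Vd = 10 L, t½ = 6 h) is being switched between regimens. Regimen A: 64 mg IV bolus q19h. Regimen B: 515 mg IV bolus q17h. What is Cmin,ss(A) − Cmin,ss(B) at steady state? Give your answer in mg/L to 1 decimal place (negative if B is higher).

Regimen A: f = (1/2)^(19/6) ≈ 0.1114; Cmin,ss = (64/10)·f/(1−f) ≈ 0.802 mg/L.
Regimen B: f = (1/2)^(17/6) ≈ 0.1403; Cmin,ss = (515/10)·f/(1−f) ≈ 8.405 mg/L.
Difference ≈ 0.802 − 8.405 ≈ -7.603 mg/L.

-7.6 mg/L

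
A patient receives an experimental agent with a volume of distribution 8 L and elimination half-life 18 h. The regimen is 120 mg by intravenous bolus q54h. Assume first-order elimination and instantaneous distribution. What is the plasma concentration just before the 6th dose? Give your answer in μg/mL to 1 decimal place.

2.1 μg/mL

f = (1/2)^(τ/t½) = (1/2)^(54/18) ≈ 0.1250.
C₀ = D/Vd = 120/8 ≈ 15.000 μg/mL.
Before the 6th dose, 5 doses have been given. Superposition: Cmin = C₀·(f + f² + … + f^5).
≈ 15.000 × (0.1250 + 0.0156 + 0.0020 + 0.0002 + 0.0000) ≈ 15.000 × 0.1428 ≈ 2.142 μg/mL.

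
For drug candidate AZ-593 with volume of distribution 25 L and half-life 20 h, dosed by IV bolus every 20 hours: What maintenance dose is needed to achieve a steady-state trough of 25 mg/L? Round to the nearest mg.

625 mg

τ/t½ = 20/20 ≈ 1, so f = (1/2)^(20/20) ≈ 0.500000.
Cmin,ss = (D/Vd)·f/(1−f), so D = Cmin,ss·Vd·(1−f)/f.
D = 25 × 25 × (1−f)/f ≈ 25 × 25 × 1.00000 ≈ 625.00 mg.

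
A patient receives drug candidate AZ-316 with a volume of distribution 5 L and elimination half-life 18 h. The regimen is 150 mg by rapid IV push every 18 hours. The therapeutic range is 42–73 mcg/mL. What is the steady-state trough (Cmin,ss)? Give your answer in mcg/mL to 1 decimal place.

τ = 18 h = 1 half-life, so f = (1/2)^1 = 0.5.
At steady state, R = 1/(1 − 0.5) = 2/1.
Single-dose peak C₀ = D/Vd = 150/5 = 30 mcg/mL.
Steady-state peak Cmax,ss = C₀·R = 30 × 2/1 ≈ 60.000 mcg/mL.
Steady-state trough Cmin,ss = Cmax,ss·f ≈ 60.000 × 0.5 ≈ 30.000 mcg/mL.
Trough 30.0 mcg/mL vs MEC 42 mcg/mL: subtherapeutic.

30.0 mcg/mL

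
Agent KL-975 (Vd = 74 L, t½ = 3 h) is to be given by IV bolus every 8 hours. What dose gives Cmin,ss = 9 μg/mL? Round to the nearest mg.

3563 mg

τ/t½ = 8/3 ≈ 2.6667, so f = (1/2)^(8/3) ≈ 0.157490.
Cmin,ss = (D/Vd)·f/(1−f), so D = Cmin,ss·Vd·(1−f)/f.
D = 9 × 74 × (1−f)/f ≈ 9 × 74 × 5.34961 ≈ 3562.84 mg.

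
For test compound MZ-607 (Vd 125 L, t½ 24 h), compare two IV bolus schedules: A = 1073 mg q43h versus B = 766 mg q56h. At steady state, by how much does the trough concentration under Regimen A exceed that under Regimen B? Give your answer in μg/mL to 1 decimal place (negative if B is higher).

Regimen A: f = (1/2)^(43/24) ≈ 0.2888; Cmin,ss = (1073/125)·f/(1−f) ≈ 3.486 μg/mL.
Regimen B: f = (1/2)^(56/24) ≈ 0.1984; Cmin,ss = (766/125)·f/(1−f) ≈ 1.517 μg/mL.
Difference ≈ 3.486 − 1.517 ≈ 1.969 μg/mL.

2.0 μg/mL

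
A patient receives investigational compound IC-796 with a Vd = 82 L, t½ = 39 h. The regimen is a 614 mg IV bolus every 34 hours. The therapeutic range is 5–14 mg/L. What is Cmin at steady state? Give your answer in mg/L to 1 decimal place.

9.0 mg/L

k = ln2/t½ = ln2/39 ≈ 0.017773 h⁻¹; fraction remaining f = e^(−kτ) = e^(−0.017773×34) ≈ 0.5465.
At steady state, accumulation factor R = 1/(1 − e^(−kτ)) ≈ 2.2051.
Single-dose peak C₀ = D/Vd = 614/82 ≈ 7.488 mg/L.
Cmax,ss = C₀/(1 − f) ≈ 7.488/0.4535 ≈ 16.512 mg/L.
Steady-state trough Cmin,ss = Cmax,ss·f ≈ 16.512 × 0.5465 ≈ 9.024 mg/L.
Trough 9.0 mg/L vs MEC 5 mg/L: adequate.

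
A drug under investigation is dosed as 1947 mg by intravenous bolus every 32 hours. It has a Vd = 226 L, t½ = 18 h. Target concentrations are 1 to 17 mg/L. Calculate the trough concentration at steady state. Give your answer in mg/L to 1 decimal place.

τ/t½ = 32/18 ≈ 1.7778, so fraction remaining f = (1/2)^(32/18) ≈ 0.2916.
At steady state, accumulation factor R = 1/(1 − e^(−kτ)) ≈ 1.4116.
Each bolus raises the concentration by D/Vd = 1947/226 ≈ 8.615 mg/L.
Cmax,ss = C₀/(1 − f) ≈ 8.615/0.7084 ≈ 12.161 mg/L.
One interval later, Cmin,ss = Cmax,ss·e^(−kτ) ≈ 12.161 × 0.2916 ≈ 3.546 mg/L.
Trough 3.5 mg/L vs MEC 1 mg/L: adequate.

3.5 mg/L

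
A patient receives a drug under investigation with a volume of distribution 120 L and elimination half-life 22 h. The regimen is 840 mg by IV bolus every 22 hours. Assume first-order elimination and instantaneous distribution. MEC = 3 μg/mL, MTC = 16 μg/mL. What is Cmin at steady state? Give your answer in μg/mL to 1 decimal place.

7.0 μg/mL

τ = 22 h = 1 half-life, so f = (1/2)^1 = 0.5.
At steady state, R = 1/(1 − 0.5) = 2/1.
Single-dose peak C₀ = D/Vd = 840/120 = 7 μg/mL.
Steady-state peak Cmax,ss = C₀·R = 7 × 2/1 ≈ 14.000 μg/mL.
Steady-state trough Cmin,ss = Cmax,ss·f ≈ 14.000 × 0.5 ≈ 7.000 μg/mL.
Trough 7.0 μg/mL vs MEC 3 μg/mL: adequate.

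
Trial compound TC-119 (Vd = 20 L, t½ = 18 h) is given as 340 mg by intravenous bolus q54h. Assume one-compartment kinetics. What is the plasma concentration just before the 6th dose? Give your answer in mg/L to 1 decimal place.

2.4 mg/L

f = (1/2)^(τ/t½) = (1/2)^(54/18) ≈ 0.1250.
C₀ = D/Vd = 340/20 ≈ 17.000 mg/L.
Before the 6th dose, 5 doses have been given. Superposition: Cmin = C₀·(f + f² + … + f^5).
≈ 17.000 × (0.1250 + 0.0156 + 0.0020 + 0.0002 + 0.0000) ≈ 17.000 × 0.1428 ≈ 2.428 mg/L.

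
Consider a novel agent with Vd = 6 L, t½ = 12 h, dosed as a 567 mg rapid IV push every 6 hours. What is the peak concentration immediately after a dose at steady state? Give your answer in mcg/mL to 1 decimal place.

τ/t½ = 6/12 ≈ 0.5, so fraction remaining f = (1/2)^(6/12) ≈ 0.7071.
At steady state, accumulation factor R = 1/(1 − e^(−kτ)) ≈ 3.4141.
Single-dose peak C₀ = D/Vd = 567/6 ≈ 94.500 mcg/mL.
Cmax,ss = C₀/(1 − f) ≈ 94.500/0.2929 ≈ 322.636 mcg/mL.

322.6 mcg/mL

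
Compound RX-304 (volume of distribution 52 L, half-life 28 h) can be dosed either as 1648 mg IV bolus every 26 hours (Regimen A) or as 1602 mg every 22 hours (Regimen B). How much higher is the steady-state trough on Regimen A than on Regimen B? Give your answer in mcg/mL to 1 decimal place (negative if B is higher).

Regimen A: f = (1/2)^(26/28) ≈ 0.5254; Cmin,ss = (1648/52)·f/(1−f) ≈ 35.085 mcg/mL.
Regimen B: f = (1/2)^(22/28) ≈ 0.5801; Cmin,ss = (1602/52)·f/(1−f) ≈ 42.561 mcg/mL.
Difference ≈ 35.085 − 42.561 ≈ -7.476 mcg/mL.

-7.5 mcg/mL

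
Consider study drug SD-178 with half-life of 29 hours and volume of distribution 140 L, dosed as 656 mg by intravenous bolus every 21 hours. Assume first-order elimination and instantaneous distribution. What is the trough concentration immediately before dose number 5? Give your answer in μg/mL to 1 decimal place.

6.2 μg/mL

f = (1/2)^(τ/t½) = (1/2)^(21/29) ≈ 0.6054.
C₀ = D/Vd = 656/140 ≈ 4.686 μg/mL.
Before the 5th dose, 4 doses have been given. Superposition: Cmin = C₀·(f + f² + … + f^4).
≈ 4.686 × (0.6054 + 0.3665 + 0.2219 + 0.1343) ≈ 4.686 × 1.3281 ≈ 6.223 μg/mL.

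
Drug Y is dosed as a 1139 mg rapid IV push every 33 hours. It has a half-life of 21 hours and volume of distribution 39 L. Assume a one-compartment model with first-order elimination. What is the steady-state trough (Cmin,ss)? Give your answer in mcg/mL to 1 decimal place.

Over one 33-h interval, 33/21 ≈ 1.5714 half-lives elapse, leaving f ≈ 0.3365 of each dose.
Accumulation ratio R = 1/(1 − f) ≈ 1/0.6635 ≈ 1.5072.
Each bolus raises the concentration by D/Vd = 1139/39 ≈ 29.205 mcg/mL.
Steady-state peak Cmax,ss = C₀·R ≈ 29.205 × 1.5072 ≈ 44.018 mcg/mL.
One interval later, Cmin,ss = Cmax,ss·e^(−kτ) ≈ 44.018 × 0.3365 ≈ 14.812 mcg/mL.

14.8 mcg/mL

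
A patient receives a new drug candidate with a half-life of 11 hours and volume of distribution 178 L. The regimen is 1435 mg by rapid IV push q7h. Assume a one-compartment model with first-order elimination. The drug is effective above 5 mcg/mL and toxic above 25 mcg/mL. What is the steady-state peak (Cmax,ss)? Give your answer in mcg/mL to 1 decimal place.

22.6 mcg/mL

Over one 7-h interval, 7/11 ≈ 0.63636 half-lives elapse, leaving f ≈ 0.6433 of each dose.
Accumulation ratio R = 1/(1 − f) ≈ 1/0.3567 ≈ 2.8035.
Single-dose peak C₀ = D/Vd = 1435/178 ≈ 8.062 mcg/mL.
Cmax,ss = C₀/(1 − f) ≈ 8.062/0.3567 ≈ 22.602 mcg/mL.
Peak 22.6 mcg/mL vs MTC 25 mcg/mL: below toxic threshold.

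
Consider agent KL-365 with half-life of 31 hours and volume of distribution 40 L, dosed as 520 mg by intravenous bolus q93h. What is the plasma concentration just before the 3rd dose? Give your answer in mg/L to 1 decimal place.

f = (1/2)^(τ/t½) = (1/2)^(93/31) ≈ 0.1250.
C₀ = D/Vd = 520/40 ≈ 13.000 mg/L.
Before the 3rd dose, 2 doses have been given. Superposition: Cmin = C₀·(f + f²).
≈ 13.000 × (0.1250 + 0.0156) ≈ 13.000 × 0.1406 ≈ 1.828 mg/L.

1.8 mg/L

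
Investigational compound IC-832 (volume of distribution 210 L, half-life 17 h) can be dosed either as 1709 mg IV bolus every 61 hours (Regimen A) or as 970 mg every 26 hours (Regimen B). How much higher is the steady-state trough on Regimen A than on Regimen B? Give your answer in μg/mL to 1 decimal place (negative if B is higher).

Regimen A: f = (1/2)^(61/17) ≈ 0.0831; Cmin,ss = (1709/210)·f/(1−f) ≈ 0.738 μg/mL.
Regimen B: f = (1/2)^(26/17) ≈ 0.3464; Cmin,ss = (970/210)·f/(1−f) ≈ 2.448 μg/mL.
Difference ≈ 0.738 − 2.448 ≈ -1.710 μg/mL.

-1.7 μg/mL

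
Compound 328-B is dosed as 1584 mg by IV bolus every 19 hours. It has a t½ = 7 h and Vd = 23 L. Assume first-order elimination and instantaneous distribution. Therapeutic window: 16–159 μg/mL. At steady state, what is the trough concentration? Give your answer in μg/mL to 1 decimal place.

τ/t½ = 19/7 ≈ 2.7143, so fraction remaining f = (1/2)^(19/7) ≈ 0.1524.
Each bolus raises the concentration by D/Vd = 1584/23 ≈ 68.870 μg/mL.
Steady-state trough Cmin,ss = C₀·f/(1−f) ≈ 68.870 × 0.1524/0.8476 ≈ 12.383 μg/mL.
Trough 12.4 μg/mL vs MEC 16 μg/mL: subtherapeutic.

12.4 μg/mL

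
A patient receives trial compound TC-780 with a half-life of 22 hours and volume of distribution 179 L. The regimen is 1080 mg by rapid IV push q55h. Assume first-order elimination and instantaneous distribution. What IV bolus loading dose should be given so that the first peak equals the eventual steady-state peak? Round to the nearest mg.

1312 mg

f = (1/2)^(55/22) ≈ 0.176777; accumulation ratio R = 1/(1−f) ≈ 1.21474.
Loading dose to hit Cmax,ss on first dose: D_load = D_maint·R ≈ 1080 × 1.21474 ≈ 1311.92 mg.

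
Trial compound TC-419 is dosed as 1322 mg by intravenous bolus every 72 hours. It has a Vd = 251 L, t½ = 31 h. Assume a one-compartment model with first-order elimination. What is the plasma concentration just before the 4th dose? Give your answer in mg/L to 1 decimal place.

1.3 mg/L

f = (1/2)^(τ/t½) = (1/2)^(72/31) ≈ 0.1999.
C₀ = D/Vd = 1322/251 ≈ 5.267 mg/L.
Before the 4th dose, 3 doses have been given. Superposition: Cmin = C₀·(f + f² + … + f^3).
≈ 5.267 × (0.1999 + 0.0400 + 0.0080) ≈ 5.267 × 0.2479 ≈ 1.306 mg/L.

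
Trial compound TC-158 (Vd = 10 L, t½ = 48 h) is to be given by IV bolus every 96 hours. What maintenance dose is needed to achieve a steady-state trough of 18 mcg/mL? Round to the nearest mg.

τ/t½ = 96/48 ≈ 2, so f = (1/2)^(96/48) ≈ 0.250000.
Cmin,ss = (D/Vd)·f/(1−f), so D = Cmin,ss·Vd·(1−f)/f.
D = 18 × 10 × (1−f)/f ≈ 18 × 10 × 3.00000 ≈ 540.00 mg.

540 mg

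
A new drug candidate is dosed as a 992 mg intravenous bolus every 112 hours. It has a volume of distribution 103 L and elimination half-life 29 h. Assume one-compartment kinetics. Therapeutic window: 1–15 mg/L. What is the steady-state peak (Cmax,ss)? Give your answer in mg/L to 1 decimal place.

10.3 mg/L

k = ln2/t½ = ln2/29 ≈ 0.023902 h⁻¹; fraction remaining f = e^(−kτ) = e^(−0.023902×112) ≈ 0.0688.
Accumulation ratio R = 1/(1 − f) ≈ 1/0.9312 ≈ 1.0739.
Each bolus raises the concentration by D/Vd = 992/103 ≈ 9.631 mg/L.
Cmax,ss = C₀/(1 − f) ≈ 9.631/0.9312 ≈ 10.343 mg/L.
Peak 10.3 mg/L vs MTC 15 mg/L: below toxic threshold.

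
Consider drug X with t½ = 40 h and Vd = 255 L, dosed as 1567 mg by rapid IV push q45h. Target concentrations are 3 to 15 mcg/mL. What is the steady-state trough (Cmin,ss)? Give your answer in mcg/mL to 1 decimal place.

5.2 mcg/mL

k = ln2/t½ = ln2/40 ≈ 0.017329 h⁻¹; fraction remaining f = e^(−kτ) = e^(−0.017329×45) ≈ 0.4585.
At steady state, accumulation factor R = 1/(1 − e^(−kτ)) ≈ 1.8467.
Single-dose peak C₀ = D/Vd = 1567/255 ≈ 6.145 mcg/mL.
Cmax,ss = C₀/(1 − f) ≈ 6.145/0.5415 ≈ 11.348 mcg/mL.
One interval later, Cmin,ss = Cmax,ss·e^(−kτ) ≈ 11.348 × 0.4585 ≈ 5.203 mcg/mL.
Trough 5.2 mcg/mL vs MEC 3 mcg/mL: adequate.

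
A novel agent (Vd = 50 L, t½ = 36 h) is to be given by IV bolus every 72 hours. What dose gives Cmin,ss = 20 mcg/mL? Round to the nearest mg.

τ/t½ = 72/36 ≈ 2, so f = (1/2)^(72/36) ≈ 0.250000.
Cmin,ss = (D/Vd)·f/(1−f), so D = Cmin,ss·Vd·(1−f)/f.
D = 20 × 50 × (1−f)/f ≈ 20 × 50 × 3.00000 ≈ 3000.00 mg.

3000 mg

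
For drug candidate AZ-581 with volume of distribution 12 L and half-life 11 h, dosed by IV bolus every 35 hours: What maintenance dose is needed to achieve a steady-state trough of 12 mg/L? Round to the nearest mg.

1163 mg

τ/t½ = 35/11 ≈ 3.1818, so f = (1/2)^(35/11) ≈ 0.110199.
Cmin,ss = (D/Vd)·f/(1−f), so D = Cmin,ss·Vd·(1−f)/f.
D = 12 × 12 × (1−f)/f ≈ 12 × 12 × 8.07449 ≈ 1162.73 mg.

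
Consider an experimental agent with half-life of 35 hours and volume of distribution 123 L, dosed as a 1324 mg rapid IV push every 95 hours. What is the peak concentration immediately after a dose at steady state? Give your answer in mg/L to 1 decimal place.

12.7 mg/L

τ/t½ = 95/35 ≈ 2.7143, so fraction remaining f = (1/2)^(95/35) ≈ 0.1524.
At steady state, accumulation factor R = 1/(1 − e^(−kτ)) ≈ 1.1798.
Single-dose peak C₀ = D/Vd = 1324/123 ≈ 10.764 mg/L.
Cmax,ss = C₀/(1 − f) ≈ 10.764/0.8476 ≈ 12.699 mg/L.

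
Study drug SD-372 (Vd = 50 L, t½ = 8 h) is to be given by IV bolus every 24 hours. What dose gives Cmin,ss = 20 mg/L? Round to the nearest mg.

7000 mg

τ/t½ = 24/8 ≈ 3, so f = (1/2)^(24/8) ≈ 0.125000.
Cmin,ss = (D/Vd)·f/(1−f), so D = Cmin,ss·Vd·(1−f)/f.
D = 20 × 50 × (1−f)/f ≈ 20 × 50 × 7.00000 ≈ 7000.00 mg.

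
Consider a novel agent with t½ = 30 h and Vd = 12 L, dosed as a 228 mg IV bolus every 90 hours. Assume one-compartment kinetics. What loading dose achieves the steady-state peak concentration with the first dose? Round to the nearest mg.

261 mg

f = (1/2)^(90/30) ≈ 0.125000; accumulation ratio R = 1/(1−f) ≈ 1.14286.
Loading dose to hit Cmax,ss on first dose: D_load = D_maint·R ≈ 228 × 1.14286 ≈ 260.57 mg.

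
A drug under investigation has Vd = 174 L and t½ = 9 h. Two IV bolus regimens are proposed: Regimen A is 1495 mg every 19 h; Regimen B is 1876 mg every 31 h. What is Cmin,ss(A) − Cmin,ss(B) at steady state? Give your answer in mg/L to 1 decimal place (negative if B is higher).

1.5 mg/L

Regimen A: f = (1/2)^(19/9) ≈ 0.2315; Cmin,ss = (1495/174)·f/(1−f) ≈ 2.588 mg/L.
Regimen B: f = (1/2)^(31/9) ≈ 0.0919; Cmin,ss = (1876/174)·f/(1−f) ≈ 1.091 mg/L.
Difference ≈ 2.588 − 1.091 ≈ 1.497 mg/L.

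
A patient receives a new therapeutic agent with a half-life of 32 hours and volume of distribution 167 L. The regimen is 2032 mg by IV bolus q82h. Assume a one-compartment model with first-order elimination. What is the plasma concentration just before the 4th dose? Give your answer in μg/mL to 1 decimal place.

f = (1/2)^(τ/t½) = (1/2)^(82/32) ≈ 0.1693.
C₀ = D/Vd = 2032/167 ≈ 12.168 μg/mL.
Before the 4th dose, 3 doses have been given. Superposition: Cmin = C₀·(f + f² + … + f^3).
≈ 12.168 × (0.1693 + 0.0287 + 0.0049) ≈ 12.168 × 0.2029 ≈ 2.469 μg/mL.

2.5 μg/mL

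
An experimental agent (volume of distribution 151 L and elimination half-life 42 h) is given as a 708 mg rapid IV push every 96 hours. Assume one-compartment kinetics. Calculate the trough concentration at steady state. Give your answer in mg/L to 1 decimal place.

Over one 96-h interval, 96/42 ≈ 2.2857 half-lives elapse, leaving f ≈ 0.2051 of each dose.
Accumulation ratio R = 1/(1 − f) ≈ 1/0.7949 ≈ 1.2580.
Each bolus raises the concentration by D/Vd = 708/151 ≈ 4.689 mg/L.
Cmax,ss = C₀/(1 − f) ≈ 4.689/0.7949 ≈ 5.899 mg/L.
One interval later, Cmin,ss = Cmax,ss·e^(−kτ) ≈ 5.899 × 0.2051 ≈ 1.210 mg/L.

1.2 mg/L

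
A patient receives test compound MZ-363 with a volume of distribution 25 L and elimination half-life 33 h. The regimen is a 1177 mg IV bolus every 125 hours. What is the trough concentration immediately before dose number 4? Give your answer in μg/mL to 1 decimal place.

3.7 μg/mL

f = (1/2)^(τ/t½) = (1/2)^(125/33) ≈ 0.0724.
C₀ = D/Vd = 1177/25 ≈ 47.080 μg/mL.
Before the 4th dose, 3 doses have been given. Superposition: Cmin = C₀·(f + f² + … + f^3).
≈ 47.080 × (0.0724 + 0.0052 + 0.0004) ≈ 47.080 × 0.0780 ≈ 3.672 μg/mL.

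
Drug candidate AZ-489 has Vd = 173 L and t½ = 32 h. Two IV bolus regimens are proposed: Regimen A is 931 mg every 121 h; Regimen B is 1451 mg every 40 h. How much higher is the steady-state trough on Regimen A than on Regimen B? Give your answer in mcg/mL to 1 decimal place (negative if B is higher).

Regimen A: f = (1/2)^(121/32) ≈ 0.0727; Cmin,ss = (931/173)·f/(1−f) ≈ 0.422 mcg/mL.
Regimen B: f = (1/2)^(40/32) ≈ 0.4204; Cmin,ss = (1451/173)·f/(1−f) ≈ 6.084 mcg/mL.
Difference ≈ 0.422 − 6.084 ≈ -5.662 mcg/mL.

-5.7 mcg/mL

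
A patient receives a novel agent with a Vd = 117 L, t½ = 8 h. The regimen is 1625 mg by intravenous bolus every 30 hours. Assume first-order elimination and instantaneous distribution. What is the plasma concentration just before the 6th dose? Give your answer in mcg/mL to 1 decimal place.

1.1 mcg/mL

f = (1/2)^(τ/t½) = (1/2)^(30/8) ≈ 0.0743.
C₀ = D/Vd = 1625/117 ≈ 13.889 mcg/mL.
Before the 6th dose, 5 doses have been given. Superposition: Cmin = C₀·(f + f² + … + f^5).
≈ 13.889 × (0.0743 + 0.0055 + 0.0004 + 0.0000 + 0.0000) ≈ 13.889 × 0.0802 ≈ 1.114 mcg/mL.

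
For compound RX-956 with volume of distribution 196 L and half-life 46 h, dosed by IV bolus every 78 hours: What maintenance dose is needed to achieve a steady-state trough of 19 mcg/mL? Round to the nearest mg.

τ/t½ = 78/46 ≈ 1.6957, so f = (1/2)^(78/46) ≈ 0.308715.
Cmin,ss = (D/Vd)·f/(1−f), so D = Cmin,ss·Vd·(1−f)/f.
D = 19 × 196 × (1−f)/f ≈ 19 × 196 × 2.23923 ≈ 8338.89 mg.

8339 mg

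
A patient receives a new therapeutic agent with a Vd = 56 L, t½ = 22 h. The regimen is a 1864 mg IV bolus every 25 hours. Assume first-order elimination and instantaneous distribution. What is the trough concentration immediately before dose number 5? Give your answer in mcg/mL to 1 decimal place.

26.6 mcg/mL

f = (1/2)^(τ/t½) = (1/2)^(25/22) ≈ 0.4549.
C₀ = D/Vd = 1864/56 ≈ 33.286 mcg/mL.
Before the 5th dose, 4 doses have been given. Superposition: Cmin = C₀·(f + f² + … + f^4).
≈ 33.286 × (0.4549 + 0.2069 + 0.0941 + 0.0428) ≈ 33.286 × 0.7987 ≈ 26.586 mcg/mL.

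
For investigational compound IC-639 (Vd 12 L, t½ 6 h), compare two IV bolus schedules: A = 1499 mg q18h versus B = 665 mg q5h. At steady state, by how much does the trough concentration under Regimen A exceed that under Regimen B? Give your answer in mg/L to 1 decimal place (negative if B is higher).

-53.0 mg/L

Regimen A: f = (1/2)^(18/6) ≈ 0.1250; Cmin,ss = (1499/12)·f/(1−f) ≈ 17.845 mg/L.
Regimen B: f = (1/2)^(5/6) ≈ 0.5612; Cmin,ss = (665/12)·f/(1−f) ≈ 70.875 mg/L.
Difference ≈ 17.845 − 70.875 ≈ -53.030 mg/L.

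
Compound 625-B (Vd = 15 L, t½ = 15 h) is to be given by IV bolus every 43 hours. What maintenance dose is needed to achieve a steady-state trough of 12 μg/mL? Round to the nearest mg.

1133 mg

τ/t½ = 43/15 ≈ 2.8667, so f = (1/2)^(43/15) ≈ 0.137103.
Cmin,ss = (D/Vd)·f/(1−f), so D = Cmin,ss·Vd·(1−f)/f.
D = 12 × 15 × (1−f)/f ≈ 12 × 15 × 6.29379 ≈ 1132.88 mg.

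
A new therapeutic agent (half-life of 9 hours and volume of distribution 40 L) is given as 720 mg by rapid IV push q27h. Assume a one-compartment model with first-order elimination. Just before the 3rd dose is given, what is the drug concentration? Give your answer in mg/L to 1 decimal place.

2.5 mg/L

f = (1/2)^(τ/t½) = (1/2)^(27/9) ≈ 0.1250.
C₀ = D/Vd = 720/40 ≈ 18.000 mg/L.
Before the 3rd dose, 2 doses have been given. Superposition: Cmin = C₀·(f + f²).
≈ 18.000 × (0.1250 + 0.0156) ≈ 18.000 × 0.1406 ≈ 2.531 mg/L.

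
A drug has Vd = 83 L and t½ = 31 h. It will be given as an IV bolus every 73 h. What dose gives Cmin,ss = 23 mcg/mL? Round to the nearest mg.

7856 mg

τ/t½ = 73/31 ≈ 2.3548, so f = (1/2)^(73/31) ≈ 0.195489.
Cmin,ss = (D/Vd)·f/(1−f), so D = Cmin,ss·Vd·(1−f)/f.
D = 23 × 83 × (1−f)/f ≈ 23 × 83 × 4.11538 ≈ 7856.26 mg.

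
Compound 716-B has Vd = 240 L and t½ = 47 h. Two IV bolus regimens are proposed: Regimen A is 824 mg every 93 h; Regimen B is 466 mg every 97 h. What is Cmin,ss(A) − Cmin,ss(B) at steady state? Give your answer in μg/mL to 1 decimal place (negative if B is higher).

Regimen A: f = (1/2)^(93/47) ≈ 0.2537; Cmin,ss = (824/240)·f/(1−f) ≈ 1.167 μg/mL.
Regimen B: f = (1/2)^(97/47) ≈ 0.2392; Cmin,ss = (466/240)·f/(1−f) ≈ 0.610 μg/mL.
Difference ≈ 1.167 − 0.610 ≈ 0.557 μg/mL.

0.6 μg/mL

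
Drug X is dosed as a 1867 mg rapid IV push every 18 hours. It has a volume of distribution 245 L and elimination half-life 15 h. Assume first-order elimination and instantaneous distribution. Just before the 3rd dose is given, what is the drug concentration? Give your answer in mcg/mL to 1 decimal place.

f = (1/2)^(τ/t½) = (1/2)^(18/15) ≈ 0.4353.
C₀ = D/Vd = 1867/245 ≈ 7.620 mcg/mL.
Before the 3rd dose, 2 doses have been given. Superposition: Cmin = C₀·(f + f²).
≈ 7.620 × (0.4353 + 0.1895) ≈ 7.620 × 0.6248 ≈ 4.761 mcg/mL.

4.8 mcg/mL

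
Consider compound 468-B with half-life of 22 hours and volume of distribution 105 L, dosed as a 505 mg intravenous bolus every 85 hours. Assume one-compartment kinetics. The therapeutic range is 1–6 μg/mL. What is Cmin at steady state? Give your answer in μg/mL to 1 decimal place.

k = ln2/t½ = ln2/22 ≈ 0.031507 h⁻¹; fraction remaining f = e^(−kτ) = e^(−0.031507×85) ≈ 0.0687.
Accumulation ratio R = 1/(1 − f) ≈ 1/0.9313 ≈ 1.0738.
Single-dose peak C₀ = D/Vd = 505/105 ≈ 4.810 μg/mL.
Steady-state peak Cmax,ss = C₀·R ≈ 4.810 × 1.0738 ≈ 5.165 μg/mL.
One interval later, Cmin,ss = Cmax,ss·e^(−kτ) ≈ 5.165 × 0.0687 ≈ 0.355 μg/mL.
Trough 0.4 μg/mL vs MEC 1 μg/mL: subtherapeutic.

0.4 μg/mL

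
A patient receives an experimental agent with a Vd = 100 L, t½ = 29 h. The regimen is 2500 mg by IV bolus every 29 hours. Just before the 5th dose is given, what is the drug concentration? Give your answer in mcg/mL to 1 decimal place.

f = (1/2)^(τ/t½) = (1/2)^(29/29) ≈ 0.5000.
C₀ = D/Vd = 2500/100 ≈ 25.000 mcg/mL.
Before the 5th dose, 4 doses have been given. Superposition: Cmin = C₀·(f + f² + … + f^4).
≈ 25.000 × (0.5000 + 0.2500 + 0.1250 + 0.0625) ≈ 25.000 × 0.9375 ≈ 23.438 mcg/mL.

23.4 mcg/mL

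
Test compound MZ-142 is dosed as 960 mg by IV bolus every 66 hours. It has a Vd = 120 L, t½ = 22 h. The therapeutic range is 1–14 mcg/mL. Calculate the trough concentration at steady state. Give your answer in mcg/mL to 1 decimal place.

1.1 mcg/mL

τ = 66 h = 3 half-lives, so f = (1/2)^3 = 0.125.
Accumulation ratio R = 1/(1 − f) = 1/0.875 = 8/7.
Single-dose peak C₀ = D/Vd = 960/120 = 8 mcg/mL.
Steady-state peak Cmax,ss = C₀·R = 8 × 8/7 ≈ 9.143 mcg/mL.
Steady-state trough Cmin,ss = Cmax,ss·f ≈ 9.143 × 0.125 ≈ 1.143 mcg/mL.
Trough 1.1 mcg/mL vs MEC 1 mcg/mL: adequate.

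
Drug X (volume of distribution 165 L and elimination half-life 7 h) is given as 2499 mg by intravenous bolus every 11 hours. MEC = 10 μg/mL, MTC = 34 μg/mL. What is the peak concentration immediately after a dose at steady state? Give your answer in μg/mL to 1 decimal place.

22.8 μg/mL

τ/t½ = 11/7 ≈ 1.5714, so fraction remaining f = (1/2)^(11/7) ≈ 0.3365.
At steady state, accumulation factor R = 1/(1 − e^(−kτ)) ≈ 1.5072.
Each bolus raises the concentration by D/Vd = 2499/165 ≈ 15.145 μg/mL.
Steady-state peak Cmax,ss = C₀·R ≈ 15.145 × 1.5072 ≈ 22.827 μg/mL.
Peak 22.8 μg/mL vs MTC 34 μg/mL: below toxic threshold.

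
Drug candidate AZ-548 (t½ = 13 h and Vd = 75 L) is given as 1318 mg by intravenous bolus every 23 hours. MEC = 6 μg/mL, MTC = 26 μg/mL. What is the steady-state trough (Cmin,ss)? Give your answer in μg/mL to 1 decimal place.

Over one 23-h interval, 23/13 ≈ 1.7692 half-lives elapse, leaving f ≈ 0.2934 of each dose.
Each bolus raises the concentration by D/Vd = 1318/75 ≈ 17.573 μg/mL.
Steady-state trough Cmin,ss = C₀·f/(1−f) ≈ 17.573 × 0.2934/0.7066 ≈ 7.297 μg/mL.
Trough 7.3 μg/mL vs MEC 6 μg/mL: adequate.

7.3 μg/mL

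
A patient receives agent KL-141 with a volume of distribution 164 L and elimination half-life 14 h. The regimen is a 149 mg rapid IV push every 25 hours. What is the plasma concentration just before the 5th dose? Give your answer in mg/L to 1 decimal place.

0.4 mg/L

f = (1/2)^(τ/t½) = (1/2)^(25/14) ≈ 0.2900.
C₀ = D/Vd = 149/164 ≈ 0.909 mg/L.
Before the 5th dose, 4 doses have been given. Superposition: Cmin = C₀·(f + f² + … + f^4).
≈ 0.909 × (0.2900 + 0.0841 + 0.0244 + 0.0071) ≈ 0.909 × 0.4056 ≈ 0.369 mg/L.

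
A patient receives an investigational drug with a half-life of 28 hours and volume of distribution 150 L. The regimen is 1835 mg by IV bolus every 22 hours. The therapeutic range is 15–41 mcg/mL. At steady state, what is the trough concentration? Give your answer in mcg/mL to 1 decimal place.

16.9 mcg/mL

τ/t½ = 22/28 ≈ 0.78571, so fraction remaining f = (1/2)^(22/28) ≈ 0.5801.
Accumulation ratio R = 1/(1 − f) ≈ 1/0.4199 ≈ 2.3815.
Each bolus raises the concentration by D/Vd = 1835/150 ≈ 12.233 mcg/mL.
Steady-state peak Cmax,ss = C₀·R ≈ 12.233 × 2.3815 ≈ 29.133 mcg/mL.
Steady-state trough Cmin,ss = Cmax,ss·f ≈ 29.133 × 0.5801 ≈ 16.900 mcg/mL.
Trough 16.9 mcg/mL vs MEC 15 mcg/mL: adequate.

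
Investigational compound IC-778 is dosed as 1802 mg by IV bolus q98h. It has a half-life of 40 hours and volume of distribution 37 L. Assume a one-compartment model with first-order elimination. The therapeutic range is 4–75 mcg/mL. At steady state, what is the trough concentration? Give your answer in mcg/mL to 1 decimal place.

10.9 mcg/mL

k = ln2/t½ = ln2/40 ≈ 0.017329 h⁻¹; fraction remaining f = e^(−kτ) = e^(−0.017329×98) ≈ 0.1830.
Accumulation ratio R = 1/(1 − f) ≈ 1/0.8170 ≈ 1.2240.
Single-dose peak C₀ = D/Vd = 1802/37 ≈ 48.703 mcg/mL.
Cmax,ss = C₀/(1 − f) ≈ 48.703/0.8170 ≈ 59.612 mcg/mL.
Steady-state trough Cmin,ss = Cmax,ss·f ≈ 59.612 × 0.1830 ≈ 10.909 mcg/mL.
Trough 10.9 mcg/mL vs MEC 4 mcg/mL: adequate.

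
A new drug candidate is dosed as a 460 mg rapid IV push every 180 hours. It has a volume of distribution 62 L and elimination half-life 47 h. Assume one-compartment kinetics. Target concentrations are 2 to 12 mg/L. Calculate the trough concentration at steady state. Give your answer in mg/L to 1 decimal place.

τ/t½ = 180/47 ≈ 3.8298, so fraction remaining f = (1/2)^(180/47) ≈ 0.0703.
Accumulation ratio R = 1/(1 − f) ≈ 1/0.9297 ≈ 1.0756.
Each bolus raises the concentration by D/Vd = 460/62 ≈ 7.419 mg/L.
Steady-state peak Cmax,ss = C₀·R ≈ 7.419 × 1.0756 ≈ 7.980 mg/L.
One interval later, Cmin,ss = Cmax,ss·e^(−kτ) ≈ 7.980 × 0.0703 ≈ 0.561 mg/L.
Trough 0.6 mg/L vs MEC 2 mg/L: subtherapeutic.

0.6 mg/L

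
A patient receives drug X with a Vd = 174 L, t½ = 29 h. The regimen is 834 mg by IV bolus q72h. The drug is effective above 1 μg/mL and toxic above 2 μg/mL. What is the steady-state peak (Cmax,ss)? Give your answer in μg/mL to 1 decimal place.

Over one 72-h interval, 72/29 ≈ 2.4828 half-lives elapse, leaving f ≈ 0.1789 of each dose.
Accumulation ratio R = 1/(1 − f) ≈ 1/0.8211 ≈ 1.2179.
Each bolus raises the concentration by D/Vd = 834/174 ≈ 4.793 μg/mL.
Cmax,ss = C₀/(1 − f) ≈ 4.793/0.8211 ≈ 5.837 μg/mL.
Peak 5.8 μg/mL vs MTC 2 μg/mL: exceeds toxic threshold.

5.8 μg/mL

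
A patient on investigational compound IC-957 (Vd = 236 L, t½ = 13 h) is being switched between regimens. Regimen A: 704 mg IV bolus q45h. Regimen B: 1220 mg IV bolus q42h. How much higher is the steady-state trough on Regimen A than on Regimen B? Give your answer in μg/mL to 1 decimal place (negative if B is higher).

-0.3 μg/mL

Regimen A: f = (1/2)^(45/13) ≈ 0.0908; Cmin,ss = (704/236)·f/(1−f) ≈ 0.298 μg/mL.
Regimen B: f = (1/2)^(42/13) ≈ 0.1065; Cmin,ss = (1220/236)·f/(1−f) ≈ 0.616 μg/mL.
Difference ≈ 0.298 − 0.616 ≈ -0.318 μg/mL.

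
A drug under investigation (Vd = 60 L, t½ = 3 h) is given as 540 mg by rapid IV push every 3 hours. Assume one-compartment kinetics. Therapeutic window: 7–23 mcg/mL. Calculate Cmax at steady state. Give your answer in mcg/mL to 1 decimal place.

The dosing interval is 1 half-life, so f = 2^(−1) = 0.5.
Accumulation ratio R = 1/(1 − f) = 1/0.5 = 2/1.
Single-dose peak C₀ = D/Vd = 540/60 = 9 mcg/mL.
Steady-state peak Cmax,ss = C₀·R = 9 × 2/1 ≈ 18.000 mcg/mL.
Peak 18.0 mcg/mL vs MTC 23 mcg/mL: below toxic threshold.

18.0 mcg/mL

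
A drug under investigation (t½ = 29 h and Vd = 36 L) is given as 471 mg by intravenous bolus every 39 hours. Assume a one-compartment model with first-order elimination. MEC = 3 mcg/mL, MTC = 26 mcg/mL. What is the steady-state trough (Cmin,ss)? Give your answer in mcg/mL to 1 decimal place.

τ/t½ = 39/29 ≈ 1.3448, so fraction remaining f = (1/2)^(39/29) ≈ 0.3937.
Each bolus raises the concentration by D/Vd = 471/36 ≈ 13.083 mcg/mL.
Steady-state trough Cmin,ss = C₀·f/(1−f) ≈ 13.083 × 0.3937/0.6063 ≈ 8.495 mcg/mL.
Trough 8.5 mcg/mL vs MEC 3 mcg/mL: adequate.

8.5 mcg/mL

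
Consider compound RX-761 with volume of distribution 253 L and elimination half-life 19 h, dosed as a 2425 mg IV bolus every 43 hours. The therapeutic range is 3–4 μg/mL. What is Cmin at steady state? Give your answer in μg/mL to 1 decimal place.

τ/t½ = 43/19 ≈ 2.2632, so fraction remaining f = (1/2)^(43/19) ≈ 0.2083.
At steady state, accumulation factor R = 1/(1 − e^(−kτ)) ≈ 1.2631.
Each bolus raises the concentration by D/Vd = 2425/253 ≈ 9.585 μg/mL.
Steady-state peak Cmax,ss = C₀·R ≈ 9.585 × 1.2631 ≈ 12.107 μg/mL.
One interval later, Cmin,ss = Cmax,ss·e^(−kτ) ≈ 12.107 × 0.2083 ≈ 2.522 μg/mL.
Trough 2.5 μg/mL vs MEC 3 μg/mL: subtherapeutic.

2.5 μg/mL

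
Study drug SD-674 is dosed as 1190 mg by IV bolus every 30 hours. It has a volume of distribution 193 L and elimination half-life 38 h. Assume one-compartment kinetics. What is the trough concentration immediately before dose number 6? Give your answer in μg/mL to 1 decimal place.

7.9 μg/mL

f = (1/2)^(τ/t½) = (1/2)^(30/38) ≈ 0.5786.
C₀ = D/Vd = 1190/193 ≈ 6.166 μg/mL.
Before the 6th dose, 5 doses have been given. Superposition: Cmin = C₀·(f + f² + … + f^5).
≈ 6.166 × (0.5786 + 0.3348 + 0.1937 + 0.1121 + 0.0648) ≈ 6.166 × 1.2840 ≈ 7.917 μg/mL.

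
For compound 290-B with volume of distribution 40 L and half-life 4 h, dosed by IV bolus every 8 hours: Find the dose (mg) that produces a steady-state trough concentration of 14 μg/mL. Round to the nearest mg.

τ/t½ = 8/4 ≈ 2, so f = (1/2)^(8/4) ≈ 0.250000.
Cmin,ss = (D/Vd)·f/(1−f), so D = Cmin,ss·Vd·(1−f)/f.
D = 14 × 40 × (1−f)/f ≈ 14 × 40 × 3.00000 ≈ 1680.00 mg.

1680 mg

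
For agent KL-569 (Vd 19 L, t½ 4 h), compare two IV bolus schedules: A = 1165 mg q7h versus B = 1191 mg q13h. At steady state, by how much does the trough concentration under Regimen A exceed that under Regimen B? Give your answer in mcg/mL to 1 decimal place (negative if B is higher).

Regimen A: f = (1/2)^(7/4) ≈ 0.2973; Cmin,ss = (1165/19)·f/(1−f) ≈ 25.942 mcg/mL.
Regimen B: f = (1/2)^(13/4) ≈ 0.1051; Cmin,ss = (1191/19)·f/(1−f) ≈ 7.362 mcg/mL.
Difference ≈ 25.942 − 7.362 ≈ 18.580 mcg/mL.

18.6 mcg/mL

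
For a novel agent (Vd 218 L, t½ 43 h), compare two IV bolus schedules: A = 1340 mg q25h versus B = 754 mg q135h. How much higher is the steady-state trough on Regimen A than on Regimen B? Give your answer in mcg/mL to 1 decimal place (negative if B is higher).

Regimen A: f = (1/2)^(25/43) ≈ 0.6683; Cmin,ss = (1340/218)·f/(1−f) ≈ 12.384 mcg/mL.
Regimen B: f = (1/2)^(135/43) ≈ 0.1135; Cmin,ss = (754/218)·f/(1−f) ≈ 0.443 mcg/mL.
Difference ≈ 12.384 − 0.443 ≈ 11.941 mcg/mL.

11.9 mcg/mL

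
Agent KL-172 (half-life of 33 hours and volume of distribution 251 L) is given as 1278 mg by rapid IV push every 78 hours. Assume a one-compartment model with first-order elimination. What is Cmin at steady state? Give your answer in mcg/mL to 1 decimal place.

1.2 mcg/mL

Over one 78-h interval, 78/33 ≈ 2.3636 half-lives elapse, leaving f ≈ 0.1943 of each dose.
Accumulation ratio R = 1/(1 − f) ≈ 1/0.8057 ≈ 1.2412.
Single-dose peak C₀ = D/Vd = 1278/251 ≈ 5.092 mcg/mL.
Cmax,ss = C₀/(1 − f) ≈ 5.092/0.8057 ≈ 6.320 mcg/mL.
Steady-state trough Cmin,ss = Cmax,ss·f ≈ 6.320 × 0.1943 ≈ 1.228 mcg/mL.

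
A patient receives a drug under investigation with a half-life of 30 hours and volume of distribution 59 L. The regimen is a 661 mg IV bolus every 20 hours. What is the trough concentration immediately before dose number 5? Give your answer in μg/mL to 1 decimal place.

f = (1/2)^(τ/t½) = (1/2)^(20/30) ≈ 0.6300.
C₀ = D/Vd = 661/59 ≈ 11.203 μg/mL.
Before the 5th dose, 4 doses have been given. Superposition: Cmin = C₀·(f + f² + … + f^4).
≈ 11.203 × (0.6300 + 0.3969 + 0.2500 + 0.1575) ≈ 11.203 × 1.4344 ≈ 16.070 μg/mL.

16.1 μg/mL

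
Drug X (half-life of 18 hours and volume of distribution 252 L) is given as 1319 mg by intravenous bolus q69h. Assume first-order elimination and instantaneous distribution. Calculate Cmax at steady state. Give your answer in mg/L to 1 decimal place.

5.6 mg/L

k = ln2/t½ = ln2/18 ≈ 0.038508 h⁻¹; fraction remaining f = e^(−kτ) = e^(−0.038508×69) ≈ 0.0702.
At steady state, accumulation factor R = 1/(1 − e^(−kτ)) ≈ 1.0755.
Single-dose peak C₀ = D/Vd = 1319/252 ≈ 5.234 mg/L.
Steady-state peak Cmax,ss = C₀·R ≈ 5.234 × 1.0755 ≈ 5.629 mg/L.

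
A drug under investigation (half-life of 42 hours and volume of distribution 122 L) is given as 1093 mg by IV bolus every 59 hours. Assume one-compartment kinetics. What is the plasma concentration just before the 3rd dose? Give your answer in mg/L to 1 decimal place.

f = (1/2)^(τ/t½) = (1/2)^(59/42) ≈ 0.3777.
C₀ = D/Vd = 1093/122 ≈ 8.959 mg/L.
Before the 3rd dose, 2 doses have been given. Superposition: Cmin = C₀·(f + f²).
≈ 8.959 × (0.3777 + 0.1427) ≈ 8.959 × 0.5204 ≈ 4.662 mg/L.

4.7 mg/L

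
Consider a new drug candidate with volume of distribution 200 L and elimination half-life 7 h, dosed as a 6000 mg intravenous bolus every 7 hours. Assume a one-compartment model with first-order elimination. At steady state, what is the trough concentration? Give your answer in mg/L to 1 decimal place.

τ = 7 h = 1 half-life, so f = (1/2)^1 = 0.5.
Accumulation ratio R = 1/(1 − f) = 1/0.5 = 2/1.
Single-dose peak C₀ = D/Vd = 6000/200 = 30 mg/L.
Steady-state peak Cmax,ss = C₀·R = 30 × 2/1 ≈ 60.000 mg/L.
Steady-state trough Cmin,ss = Cmax,ss·f ≈ 60.000 × 0.5 ≈ 30.000 mg/L.

30.0 mg/L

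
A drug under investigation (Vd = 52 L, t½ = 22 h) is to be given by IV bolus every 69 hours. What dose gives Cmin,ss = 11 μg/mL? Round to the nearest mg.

4458 mg

τ/t½ = 69/22 ≈ 3.1364, so f = (1/2)^(69/22) ≈ 0.113726.
Cmin,ss = (D/Vd)·f/(1−f), so D = Cmin,ss·Vd·(1−f)/f.
D = 11 × 52 × (1−f)/f ≈ 11 × 52 × 7.79306 ≈ 4457.63 mg.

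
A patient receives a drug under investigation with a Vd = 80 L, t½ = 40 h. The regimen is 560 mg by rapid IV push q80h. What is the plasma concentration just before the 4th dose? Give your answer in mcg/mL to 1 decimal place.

2.3 mcg/mL

f = (1/2)^(τ/t½) = (1/2)^(80/40) ≈ 0.2500.
C₀ = D/Vd = 560/80 ≈ 7.000 mcg/mL.
Before the 4th dose, 3 doses have been given. Superposition: Cmin = C₀·(f + f² + … + f^3).
≈ 7.000 × (0.2500 + 0.0625 + 0.0156) ≈ 7.000 × 0.3281 ≈ 2.297 mcg/mL.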